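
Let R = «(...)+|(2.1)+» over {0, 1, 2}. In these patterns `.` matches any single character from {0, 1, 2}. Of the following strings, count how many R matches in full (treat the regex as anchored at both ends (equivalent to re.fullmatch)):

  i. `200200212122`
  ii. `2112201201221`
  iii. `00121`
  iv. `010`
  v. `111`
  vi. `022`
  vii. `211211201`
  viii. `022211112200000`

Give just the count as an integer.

i → match
ii → no match
iii → no match
iv → match
v → match
vi → match
vii → match
viii → match
Total matched: 6

6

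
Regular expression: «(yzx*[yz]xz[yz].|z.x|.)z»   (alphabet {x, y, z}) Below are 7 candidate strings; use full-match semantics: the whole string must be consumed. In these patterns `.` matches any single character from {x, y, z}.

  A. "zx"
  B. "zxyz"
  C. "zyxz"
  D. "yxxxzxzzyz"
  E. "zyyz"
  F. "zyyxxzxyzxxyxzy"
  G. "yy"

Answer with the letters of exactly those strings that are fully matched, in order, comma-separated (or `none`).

A → no match — must end with "z"
B → no match
C → match
D → no match
E → no match
F → no match — must end with "z"
G → no match — must end with "z"

C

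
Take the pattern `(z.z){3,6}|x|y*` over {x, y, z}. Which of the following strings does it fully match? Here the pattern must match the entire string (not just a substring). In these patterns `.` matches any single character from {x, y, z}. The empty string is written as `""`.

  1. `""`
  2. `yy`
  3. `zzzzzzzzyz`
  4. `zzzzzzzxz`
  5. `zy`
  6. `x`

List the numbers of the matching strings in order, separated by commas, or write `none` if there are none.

1 → match
2 → match
3 → no match
4 → match
5 → no match
6 → match

1, 2, 4, 6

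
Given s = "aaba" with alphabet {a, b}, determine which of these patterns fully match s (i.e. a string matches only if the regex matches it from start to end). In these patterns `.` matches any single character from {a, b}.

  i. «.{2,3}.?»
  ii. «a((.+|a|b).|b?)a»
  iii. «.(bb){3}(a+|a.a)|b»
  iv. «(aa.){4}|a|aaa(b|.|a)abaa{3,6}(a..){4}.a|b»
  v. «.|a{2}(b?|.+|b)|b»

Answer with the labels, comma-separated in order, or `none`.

i → match
ii → match
iii → no match
iv → no match
v → match

i, ii, v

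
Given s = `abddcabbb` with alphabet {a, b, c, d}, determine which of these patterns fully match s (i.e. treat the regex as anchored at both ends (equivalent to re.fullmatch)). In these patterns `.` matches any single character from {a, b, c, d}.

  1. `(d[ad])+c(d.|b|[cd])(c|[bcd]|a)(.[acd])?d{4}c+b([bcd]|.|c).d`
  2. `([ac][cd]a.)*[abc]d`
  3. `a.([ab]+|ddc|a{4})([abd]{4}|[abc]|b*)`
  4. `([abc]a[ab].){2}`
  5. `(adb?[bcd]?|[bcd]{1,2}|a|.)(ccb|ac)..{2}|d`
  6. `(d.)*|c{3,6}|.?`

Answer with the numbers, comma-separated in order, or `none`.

1 → no match — must start with `d`
2 → no match — must end with `d`
3 → match
4 → no match
5 → no match
6 → no match

3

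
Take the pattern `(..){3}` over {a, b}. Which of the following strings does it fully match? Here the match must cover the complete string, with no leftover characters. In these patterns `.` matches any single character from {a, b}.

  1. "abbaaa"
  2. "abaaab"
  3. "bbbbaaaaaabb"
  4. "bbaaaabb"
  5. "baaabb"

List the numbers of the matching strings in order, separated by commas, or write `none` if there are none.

1 → match
2 → match
3 → no match
4 → no match
5 → match

1, 2, 5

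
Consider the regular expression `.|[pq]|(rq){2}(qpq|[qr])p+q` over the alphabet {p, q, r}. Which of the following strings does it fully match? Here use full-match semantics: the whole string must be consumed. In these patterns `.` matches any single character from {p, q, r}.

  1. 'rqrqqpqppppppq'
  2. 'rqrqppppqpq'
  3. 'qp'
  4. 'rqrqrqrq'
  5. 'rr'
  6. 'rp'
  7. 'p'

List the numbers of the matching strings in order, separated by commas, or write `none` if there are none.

1 → match
2. 'rqrqppppqpq' → no match
3. 'qp' → no match
4. 'rqrqrqrq' → no match
5. 'rr' → no match
6. 'rp' → no match
7. 'p' → match

1, 7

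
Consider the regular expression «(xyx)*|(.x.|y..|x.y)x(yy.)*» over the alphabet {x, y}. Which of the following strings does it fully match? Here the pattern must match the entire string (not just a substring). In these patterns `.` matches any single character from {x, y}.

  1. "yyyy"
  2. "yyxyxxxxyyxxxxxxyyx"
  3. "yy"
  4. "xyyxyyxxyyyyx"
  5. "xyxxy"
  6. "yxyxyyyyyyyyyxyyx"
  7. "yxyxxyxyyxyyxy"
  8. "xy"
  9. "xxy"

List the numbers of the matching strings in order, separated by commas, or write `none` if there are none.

1 → no match
2 → no match
3 → no match
4 → no match
5 → no match
6 → no match
7 → no match
8 → no match
9 → no match

none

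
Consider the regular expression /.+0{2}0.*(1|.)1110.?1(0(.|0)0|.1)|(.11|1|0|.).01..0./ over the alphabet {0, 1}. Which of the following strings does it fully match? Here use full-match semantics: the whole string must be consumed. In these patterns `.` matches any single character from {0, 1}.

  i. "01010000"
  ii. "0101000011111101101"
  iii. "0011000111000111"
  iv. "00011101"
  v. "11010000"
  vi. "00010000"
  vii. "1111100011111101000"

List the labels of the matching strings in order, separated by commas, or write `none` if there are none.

i. "01010000" → match
ii → match
iii → no match
iv. "00011101" → match
v. "11010000" → match
vi. "00010000" → match
vii → match

i, ii, iv, v, vi, vii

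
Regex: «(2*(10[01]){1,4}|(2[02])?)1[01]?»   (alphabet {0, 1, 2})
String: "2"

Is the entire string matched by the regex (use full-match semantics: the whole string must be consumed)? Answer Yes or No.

No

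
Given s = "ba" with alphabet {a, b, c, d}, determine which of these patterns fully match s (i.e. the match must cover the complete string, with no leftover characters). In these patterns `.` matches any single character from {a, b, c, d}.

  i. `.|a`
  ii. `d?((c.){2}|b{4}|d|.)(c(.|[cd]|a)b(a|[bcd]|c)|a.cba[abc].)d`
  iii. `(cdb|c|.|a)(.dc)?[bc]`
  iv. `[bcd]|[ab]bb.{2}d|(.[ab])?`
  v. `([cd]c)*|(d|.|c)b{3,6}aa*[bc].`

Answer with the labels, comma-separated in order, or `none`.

i → no match
ii → no match — must end with "d"
iii → no match
iv → match
v → no match

iv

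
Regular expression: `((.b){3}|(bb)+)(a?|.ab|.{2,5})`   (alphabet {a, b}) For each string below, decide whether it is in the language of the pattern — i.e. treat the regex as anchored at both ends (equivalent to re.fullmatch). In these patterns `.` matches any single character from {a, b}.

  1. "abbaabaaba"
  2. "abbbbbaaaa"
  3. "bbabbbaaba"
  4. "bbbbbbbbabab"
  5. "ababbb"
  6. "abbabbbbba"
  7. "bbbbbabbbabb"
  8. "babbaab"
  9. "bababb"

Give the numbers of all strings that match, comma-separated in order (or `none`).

1 → no match
2 → match
3 → match
4 → match
5 → match
6 → no match
7 → no match
8 → no match
9 → no match

2, 3, 4, 5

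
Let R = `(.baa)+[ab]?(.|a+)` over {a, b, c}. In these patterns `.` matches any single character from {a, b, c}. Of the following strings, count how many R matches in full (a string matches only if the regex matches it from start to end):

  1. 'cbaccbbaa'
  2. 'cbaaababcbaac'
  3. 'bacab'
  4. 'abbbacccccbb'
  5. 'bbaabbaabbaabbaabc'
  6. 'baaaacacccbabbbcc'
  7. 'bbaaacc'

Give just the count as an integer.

1

1. 'cbaccbbaa' → no match
2 → no match
3. 'bacab' → no match
4. 'abbbacccccbb' → no match
5 → match
6 → no match
7. 'bbaaacc' → no match
Total matched: 1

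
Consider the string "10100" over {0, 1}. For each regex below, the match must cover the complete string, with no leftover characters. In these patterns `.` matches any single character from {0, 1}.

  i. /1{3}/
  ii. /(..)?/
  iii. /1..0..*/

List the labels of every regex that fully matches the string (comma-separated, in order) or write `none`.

i → no match — must end with "1"
ii → no match
iii → match

iii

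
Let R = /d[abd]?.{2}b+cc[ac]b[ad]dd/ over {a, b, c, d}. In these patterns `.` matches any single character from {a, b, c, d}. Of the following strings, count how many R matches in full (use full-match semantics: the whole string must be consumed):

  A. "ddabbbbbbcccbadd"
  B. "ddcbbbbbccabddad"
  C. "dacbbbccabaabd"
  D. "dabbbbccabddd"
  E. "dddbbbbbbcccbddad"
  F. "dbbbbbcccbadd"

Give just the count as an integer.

A → match
B → no match — must end with "dd"
C → no match — must end with "dd"
D → match
E → no match — must end with "dd"
F → match
Total matched: 3

3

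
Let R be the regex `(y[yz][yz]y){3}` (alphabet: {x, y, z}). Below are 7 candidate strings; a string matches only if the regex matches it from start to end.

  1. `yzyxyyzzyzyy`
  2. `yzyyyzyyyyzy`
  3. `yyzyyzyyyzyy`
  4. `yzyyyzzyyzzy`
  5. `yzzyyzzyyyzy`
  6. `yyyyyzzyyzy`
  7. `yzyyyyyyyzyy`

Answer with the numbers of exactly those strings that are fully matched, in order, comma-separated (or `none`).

2, 3, 4, 5, 7

1 → no match
2 → match
3 → match
4 → match
5 → match
6 → no match
7 → match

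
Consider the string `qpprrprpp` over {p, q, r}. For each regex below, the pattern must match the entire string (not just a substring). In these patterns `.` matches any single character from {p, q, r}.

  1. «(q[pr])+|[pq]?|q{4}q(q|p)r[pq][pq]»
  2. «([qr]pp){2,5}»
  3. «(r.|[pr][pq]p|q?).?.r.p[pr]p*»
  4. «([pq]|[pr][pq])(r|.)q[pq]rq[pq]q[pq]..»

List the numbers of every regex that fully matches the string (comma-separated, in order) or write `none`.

1 → no match
2 → no match
3 → match
4 → no match

3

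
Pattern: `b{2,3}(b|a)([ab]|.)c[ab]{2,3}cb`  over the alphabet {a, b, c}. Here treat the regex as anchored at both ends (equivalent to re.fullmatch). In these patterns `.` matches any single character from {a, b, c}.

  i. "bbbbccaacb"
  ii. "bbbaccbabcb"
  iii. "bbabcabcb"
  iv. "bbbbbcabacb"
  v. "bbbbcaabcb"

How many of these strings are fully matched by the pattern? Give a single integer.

i → match
ii → match
iii → match
iv → match
v → match
Total matched: 5

5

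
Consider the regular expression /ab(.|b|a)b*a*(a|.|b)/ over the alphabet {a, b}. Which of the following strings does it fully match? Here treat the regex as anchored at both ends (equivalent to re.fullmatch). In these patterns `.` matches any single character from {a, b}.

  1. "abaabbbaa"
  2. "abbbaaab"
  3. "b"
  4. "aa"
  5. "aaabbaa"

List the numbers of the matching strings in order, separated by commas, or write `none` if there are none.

1 → no match
2 → match
3 → no match — must start with "ab"
4 → no match — must start with "ab"
5 → no match — must start with "ab"

2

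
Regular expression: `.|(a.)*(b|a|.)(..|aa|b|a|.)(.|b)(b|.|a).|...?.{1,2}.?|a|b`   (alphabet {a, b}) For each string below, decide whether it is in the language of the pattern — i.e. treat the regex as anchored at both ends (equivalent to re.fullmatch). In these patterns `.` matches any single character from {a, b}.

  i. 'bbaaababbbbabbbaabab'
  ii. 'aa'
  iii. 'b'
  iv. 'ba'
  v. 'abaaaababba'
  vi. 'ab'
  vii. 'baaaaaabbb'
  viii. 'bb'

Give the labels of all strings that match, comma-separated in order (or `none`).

i → no match
ii → no match
iii → match
iv → no match
v → match
vi → no match
vii → no match
viii → no match

iii, v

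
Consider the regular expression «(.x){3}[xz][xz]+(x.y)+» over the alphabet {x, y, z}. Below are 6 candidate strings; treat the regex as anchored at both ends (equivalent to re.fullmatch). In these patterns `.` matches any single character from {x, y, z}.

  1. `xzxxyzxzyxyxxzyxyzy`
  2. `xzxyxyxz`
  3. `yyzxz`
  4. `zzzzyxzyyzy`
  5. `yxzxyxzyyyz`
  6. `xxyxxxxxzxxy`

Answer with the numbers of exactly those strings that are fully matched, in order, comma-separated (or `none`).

1 → no match
2. `xzxyxyxz` → no match — must end with `y`
3. `yyzxz` → no match — must end with `y`
4. `zzzzyxzyyzy` → no match
5. `yxzxyxzyyyz` → no match — must end with `y`
6. `xxyxxxxxzxxy` → match

6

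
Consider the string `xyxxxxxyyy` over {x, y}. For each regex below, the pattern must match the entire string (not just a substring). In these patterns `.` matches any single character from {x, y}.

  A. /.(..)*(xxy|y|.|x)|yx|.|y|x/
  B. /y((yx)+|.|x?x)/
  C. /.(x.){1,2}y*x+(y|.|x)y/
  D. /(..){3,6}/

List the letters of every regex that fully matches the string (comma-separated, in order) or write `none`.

A, D

A → match
B → no match — must start with `y`
C → no match
D → match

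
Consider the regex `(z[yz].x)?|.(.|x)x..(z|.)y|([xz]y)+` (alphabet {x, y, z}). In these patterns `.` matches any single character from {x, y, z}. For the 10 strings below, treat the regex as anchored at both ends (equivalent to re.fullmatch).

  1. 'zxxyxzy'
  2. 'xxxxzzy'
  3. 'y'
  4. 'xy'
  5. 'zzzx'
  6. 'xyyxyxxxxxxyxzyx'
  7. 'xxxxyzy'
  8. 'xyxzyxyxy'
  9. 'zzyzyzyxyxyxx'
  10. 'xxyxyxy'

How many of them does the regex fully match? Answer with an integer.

1. 'zxxyxzy' → match
2. 'xxxxzzy' → match
3. 'y' → no match
4. 'xy' → match
5. 'zzzx' → match
6 → no match
7. 'xxxxyzy' → match
8. 'xyxzyxyxy' → no match
9 → no match
10. 'xxyxyxy' → no match
Total matched: 5

5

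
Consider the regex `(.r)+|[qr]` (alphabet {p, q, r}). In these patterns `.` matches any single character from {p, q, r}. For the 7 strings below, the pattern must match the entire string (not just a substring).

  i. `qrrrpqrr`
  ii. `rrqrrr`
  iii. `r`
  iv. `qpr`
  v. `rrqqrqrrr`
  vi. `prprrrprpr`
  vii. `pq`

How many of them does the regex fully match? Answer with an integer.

3

i → no match
ii → match
iii → match
iv → no match
v → no match
vi → match
vii → no match
Total matched: 3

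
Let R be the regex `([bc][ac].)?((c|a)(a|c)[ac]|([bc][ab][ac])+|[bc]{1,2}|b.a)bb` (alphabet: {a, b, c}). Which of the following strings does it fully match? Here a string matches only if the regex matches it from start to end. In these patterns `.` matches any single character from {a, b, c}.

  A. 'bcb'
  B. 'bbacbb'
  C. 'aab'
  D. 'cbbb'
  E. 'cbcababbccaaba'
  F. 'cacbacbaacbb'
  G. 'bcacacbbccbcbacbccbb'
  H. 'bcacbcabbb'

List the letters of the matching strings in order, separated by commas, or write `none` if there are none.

D

A → no match — must end with 'bb'
B → no match
C → no match — must end with 'bb'
D → match
E → no match — must end with 'bb'
F → no match
G → no match
H → no match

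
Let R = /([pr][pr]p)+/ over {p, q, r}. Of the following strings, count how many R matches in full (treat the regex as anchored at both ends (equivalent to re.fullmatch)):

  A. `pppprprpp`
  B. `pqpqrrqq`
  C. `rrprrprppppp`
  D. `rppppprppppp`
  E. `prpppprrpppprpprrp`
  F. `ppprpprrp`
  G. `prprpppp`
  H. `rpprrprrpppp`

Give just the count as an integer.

6

A. `pppprprpp` → match
B. `pqpqrrqq` → no match — must end with `p`
C. `rrprrprppppp` → match
D. `rppppprppppp` → match
E → match
F. `ppprpprrp` → match
G. `prprpppp` → no match
H. `rpprrprrpppp` → match
Total matched: 6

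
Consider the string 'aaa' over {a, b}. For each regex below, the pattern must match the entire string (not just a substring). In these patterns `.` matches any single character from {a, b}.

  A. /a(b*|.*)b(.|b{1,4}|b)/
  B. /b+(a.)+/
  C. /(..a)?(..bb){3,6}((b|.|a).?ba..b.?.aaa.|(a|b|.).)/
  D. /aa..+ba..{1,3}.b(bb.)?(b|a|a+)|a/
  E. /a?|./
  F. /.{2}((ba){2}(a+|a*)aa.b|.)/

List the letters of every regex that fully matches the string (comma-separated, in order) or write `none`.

F

A → no match
B → no match — must start with 'b'
C → no match
D → no match
E → no match
F → match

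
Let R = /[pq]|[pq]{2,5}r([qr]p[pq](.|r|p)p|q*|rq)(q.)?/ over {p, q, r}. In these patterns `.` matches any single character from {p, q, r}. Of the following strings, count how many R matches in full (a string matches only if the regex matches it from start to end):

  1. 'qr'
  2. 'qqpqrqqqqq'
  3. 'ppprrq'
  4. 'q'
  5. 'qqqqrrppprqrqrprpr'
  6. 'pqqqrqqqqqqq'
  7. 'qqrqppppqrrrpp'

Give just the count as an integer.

1 → no match
2 → match
3 → match
4 → match
5 → no match
6 → match
7 → no match
Total matched: 4

4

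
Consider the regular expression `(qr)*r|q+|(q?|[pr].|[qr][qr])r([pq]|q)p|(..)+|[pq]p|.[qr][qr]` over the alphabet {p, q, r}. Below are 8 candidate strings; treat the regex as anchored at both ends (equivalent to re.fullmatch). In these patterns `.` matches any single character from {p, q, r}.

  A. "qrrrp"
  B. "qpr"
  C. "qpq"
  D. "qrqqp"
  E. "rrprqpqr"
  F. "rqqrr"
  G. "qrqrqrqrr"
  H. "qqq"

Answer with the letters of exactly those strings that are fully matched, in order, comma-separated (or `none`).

E, G, H

A → no match
B → no match
C → no match
D → no match
E → match
F → no match
G → match
H → match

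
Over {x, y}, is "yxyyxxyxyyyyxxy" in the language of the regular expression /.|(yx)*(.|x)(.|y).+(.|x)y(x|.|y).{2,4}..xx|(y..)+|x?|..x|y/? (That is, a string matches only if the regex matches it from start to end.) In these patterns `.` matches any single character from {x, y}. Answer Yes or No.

No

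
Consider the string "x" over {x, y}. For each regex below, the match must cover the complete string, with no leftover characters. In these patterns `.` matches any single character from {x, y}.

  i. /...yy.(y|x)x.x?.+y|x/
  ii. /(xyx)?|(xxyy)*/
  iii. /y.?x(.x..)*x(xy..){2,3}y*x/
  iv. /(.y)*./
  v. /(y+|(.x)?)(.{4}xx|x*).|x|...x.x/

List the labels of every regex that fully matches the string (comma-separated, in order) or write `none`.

i → match
ii → no match
iii → no match — must start with "y"
iv → match
v → match

i, iv, v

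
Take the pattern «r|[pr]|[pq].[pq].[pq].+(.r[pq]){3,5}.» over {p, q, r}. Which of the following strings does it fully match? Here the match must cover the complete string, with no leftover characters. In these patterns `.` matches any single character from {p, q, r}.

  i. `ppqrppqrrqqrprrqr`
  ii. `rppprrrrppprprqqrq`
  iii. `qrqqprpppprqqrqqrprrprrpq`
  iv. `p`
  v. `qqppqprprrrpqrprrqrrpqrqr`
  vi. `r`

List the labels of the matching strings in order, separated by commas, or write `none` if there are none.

i → match
ii → no match
iii → match
iv → match
v → match
vi → match

i, iii, iv, v, vi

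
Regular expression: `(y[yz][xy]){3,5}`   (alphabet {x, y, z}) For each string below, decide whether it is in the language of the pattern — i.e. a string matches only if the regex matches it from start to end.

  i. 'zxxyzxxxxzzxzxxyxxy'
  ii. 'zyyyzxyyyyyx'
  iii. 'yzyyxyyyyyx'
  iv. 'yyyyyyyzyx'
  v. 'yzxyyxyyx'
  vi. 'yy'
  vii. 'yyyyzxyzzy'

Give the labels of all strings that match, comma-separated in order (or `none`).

v

i → no match — must start with 'y'
ii → no match — must start with 'y'
iii → no match
iv → no match
v → match
vi → no match
vii → no match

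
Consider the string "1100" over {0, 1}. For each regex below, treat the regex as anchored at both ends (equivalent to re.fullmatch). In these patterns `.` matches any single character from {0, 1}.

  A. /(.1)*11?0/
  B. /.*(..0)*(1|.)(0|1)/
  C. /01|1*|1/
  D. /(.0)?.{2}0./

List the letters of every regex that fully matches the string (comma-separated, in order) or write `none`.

A → no match
B → match
C → no match
D → match

B, D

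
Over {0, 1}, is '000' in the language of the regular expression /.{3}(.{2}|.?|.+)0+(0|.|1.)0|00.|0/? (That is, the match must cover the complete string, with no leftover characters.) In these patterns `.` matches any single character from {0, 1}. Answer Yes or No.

Yes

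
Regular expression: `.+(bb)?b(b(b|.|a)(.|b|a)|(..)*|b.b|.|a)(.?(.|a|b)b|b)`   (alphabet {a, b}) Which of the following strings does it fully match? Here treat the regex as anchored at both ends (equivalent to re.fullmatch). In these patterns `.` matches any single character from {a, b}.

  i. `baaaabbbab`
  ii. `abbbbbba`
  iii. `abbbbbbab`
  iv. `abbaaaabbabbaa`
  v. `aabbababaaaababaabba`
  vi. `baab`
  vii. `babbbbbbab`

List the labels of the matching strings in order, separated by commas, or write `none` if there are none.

i, iii, vii

i → match
ii → no match — must end with `b`
iii → match
iv → no match — must end with `b`
v → no match — must end with `b`
vi → no match
vii → match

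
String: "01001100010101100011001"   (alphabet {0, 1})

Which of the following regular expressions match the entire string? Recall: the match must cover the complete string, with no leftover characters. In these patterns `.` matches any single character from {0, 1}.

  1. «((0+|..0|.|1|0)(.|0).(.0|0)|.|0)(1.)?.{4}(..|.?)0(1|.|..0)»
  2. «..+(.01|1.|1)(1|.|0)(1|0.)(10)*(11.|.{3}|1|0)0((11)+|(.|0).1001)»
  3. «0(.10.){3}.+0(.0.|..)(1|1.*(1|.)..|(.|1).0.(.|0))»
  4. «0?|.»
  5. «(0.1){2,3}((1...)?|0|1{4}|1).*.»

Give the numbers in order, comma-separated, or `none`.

2

1 → no match
2 → match
3 → no match
4 → no match
5 → no match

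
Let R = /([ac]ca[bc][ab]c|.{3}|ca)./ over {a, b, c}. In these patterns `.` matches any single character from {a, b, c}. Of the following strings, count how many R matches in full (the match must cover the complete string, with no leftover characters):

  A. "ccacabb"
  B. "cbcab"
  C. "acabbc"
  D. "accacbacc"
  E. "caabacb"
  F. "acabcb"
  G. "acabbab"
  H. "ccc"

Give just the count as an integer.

A → no match
B → no match
C → no match
D → no match
E → no match
F → no match
G → no match
H → no match
Total matched: 0

0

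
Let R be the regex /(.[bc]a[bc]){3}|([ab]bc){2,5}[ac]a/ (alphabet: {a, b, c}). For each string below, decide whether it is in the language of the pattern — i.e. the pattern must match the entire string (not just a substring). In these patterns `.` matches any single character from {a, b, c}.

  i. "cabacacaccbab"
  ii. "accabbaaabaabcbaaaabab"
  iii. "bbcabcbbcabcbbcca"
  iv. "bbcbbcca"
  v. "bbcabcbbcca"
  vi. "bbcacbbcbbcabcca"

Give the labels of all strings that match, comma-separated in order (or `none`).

i → no match
ii → no match
iii → match
iv → match
v → match
vi → no match

iii, iv, v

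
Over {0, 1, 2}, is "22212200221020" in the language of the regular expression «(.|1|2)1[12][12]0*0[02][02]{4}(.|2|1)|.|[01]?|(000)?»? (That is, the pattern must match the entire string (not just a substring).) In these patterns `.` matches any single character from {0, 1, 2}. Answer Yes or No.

No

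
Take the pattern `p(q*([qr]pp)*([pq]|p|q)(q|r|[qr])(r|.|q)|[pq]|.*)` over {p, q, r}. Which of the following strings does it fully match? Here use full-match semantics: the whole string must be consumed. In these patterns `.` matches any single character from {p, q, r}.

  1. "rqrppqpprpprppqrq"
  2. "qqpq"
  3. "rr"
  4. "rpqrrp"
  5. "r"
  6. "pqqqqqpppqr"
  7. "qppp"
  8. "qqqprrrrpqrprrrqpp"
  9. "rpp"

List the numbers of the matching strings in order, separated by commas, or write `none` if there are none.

1 → no match — must start with "p"
2 → no match — must start with "p"
3 → no match — must start with "p"
4 → no match — must start with "p"
5 → no match — must start with "p"
6 → match
7 → no match — must start with "p"
8 → no match — must start with "p"
9 → no match — must start with "p"

6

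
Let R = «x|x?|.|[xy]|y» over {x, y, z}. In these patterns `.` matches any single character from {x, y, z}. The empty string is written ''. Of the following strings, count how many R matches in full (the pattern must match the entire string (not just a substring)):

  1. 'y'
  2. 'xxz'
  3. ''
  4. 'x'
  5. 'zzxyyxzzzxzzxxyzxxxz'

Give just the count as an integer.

3

1 → match
2 → no match
3 → match
4 → match
5 → no match
Total matched: 3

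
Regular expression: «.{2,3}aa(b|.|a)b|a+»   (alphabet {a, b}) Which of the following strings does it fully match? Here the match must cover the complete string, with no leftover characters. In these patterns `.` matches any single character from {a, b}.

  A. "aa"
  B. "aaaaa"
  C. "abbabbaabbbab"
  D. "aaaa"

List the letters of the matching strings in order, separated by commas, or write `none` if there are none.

A, B, D

A → match
B → match
C → no match
D → match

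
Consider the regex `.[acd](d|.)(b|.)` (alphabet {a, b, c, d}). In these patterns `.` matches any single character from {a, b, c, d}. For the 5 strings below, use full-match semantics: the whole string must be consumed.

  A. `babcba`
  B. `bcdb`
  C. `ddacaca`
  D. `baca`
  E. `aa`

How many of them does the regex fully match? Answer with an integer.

2

A → no match
B → match
C → no match
D → match
E → no match
Total matched: 2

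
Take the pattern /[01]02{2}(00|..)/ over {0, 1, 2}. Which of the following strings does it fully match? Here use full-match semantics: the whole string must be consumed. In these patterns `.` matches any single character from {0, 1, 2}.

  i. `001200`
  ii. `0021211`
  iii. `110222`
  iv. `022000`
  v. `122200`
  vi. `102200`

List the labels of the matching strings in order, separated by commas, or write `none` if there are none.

vi

i → no match
ii → no match
iii → no match
iv → no match
v → no match
vi → match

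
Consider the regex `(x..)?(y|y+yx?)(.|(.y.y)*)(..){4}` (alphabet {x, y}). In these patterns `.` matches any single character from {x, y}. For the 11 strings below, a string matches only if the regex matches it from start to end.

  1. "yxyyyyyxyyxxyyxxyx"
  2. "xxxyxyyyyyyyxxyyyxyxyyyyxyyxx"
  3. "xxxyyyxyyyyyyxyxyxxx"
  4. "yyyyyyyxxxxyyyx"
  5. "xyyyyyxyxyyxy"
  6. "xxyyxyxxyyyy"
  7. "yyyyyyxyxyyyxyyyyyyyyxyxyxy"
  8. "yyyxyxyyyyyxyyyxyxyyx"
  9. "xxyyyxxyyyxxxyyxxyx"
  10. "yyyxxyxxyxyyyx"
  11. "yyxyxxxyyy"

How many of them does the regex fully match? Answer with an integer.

1 → no match
2 → no match
3 → match
4 → match
5 → match
6 → match
7 → no match
8 → match
9 → no match
10 → no match
11 → match
Total matched: 6

6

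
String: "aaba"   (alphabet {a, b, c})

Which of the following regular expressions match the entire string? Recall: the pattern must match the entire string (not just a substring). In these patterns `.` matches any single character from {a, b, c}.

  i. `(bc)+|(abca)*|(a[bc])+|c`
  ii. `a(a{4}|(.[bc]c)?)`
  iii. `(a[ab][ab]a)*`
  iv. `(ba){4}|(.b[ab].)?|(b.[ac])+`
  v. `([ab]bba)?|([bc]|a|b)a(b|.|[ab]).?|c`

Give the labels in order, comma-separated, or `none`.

iii, v

i → no match
ii → no match
iii → match
iv → no match
v → match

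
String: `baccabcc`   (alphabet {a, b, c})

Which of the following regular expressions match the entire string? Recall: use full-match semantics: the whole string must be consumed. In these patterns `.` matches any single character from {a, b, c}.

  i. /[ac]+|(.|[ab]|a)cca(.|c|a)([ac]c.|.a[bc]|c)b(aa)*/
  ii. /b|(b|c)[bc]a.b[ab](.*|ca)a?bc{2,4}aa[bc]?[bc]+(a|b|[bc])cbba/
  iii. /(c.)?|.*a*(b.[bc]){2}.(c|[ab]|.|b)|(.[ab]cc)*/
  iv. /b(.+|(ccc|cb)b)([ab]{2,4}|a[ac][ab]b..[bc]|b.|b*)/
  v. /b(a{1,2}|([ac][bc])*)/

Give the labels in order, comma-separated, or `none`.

iii, iv

i → no match
ii → no match
iii → match
iv → match
v → no match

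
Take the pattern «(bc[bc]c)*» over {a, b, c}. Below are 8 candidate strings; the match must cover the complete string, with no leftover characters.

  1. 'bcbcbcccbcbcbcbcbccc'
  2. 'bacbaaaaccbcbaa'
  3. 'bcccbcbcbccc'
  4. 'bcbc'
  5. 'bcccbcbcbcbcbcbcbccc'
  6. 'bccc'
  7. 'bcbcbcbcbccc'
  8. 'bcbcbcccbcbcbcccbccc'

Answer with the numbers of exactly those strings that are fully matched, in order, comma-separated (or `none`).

1, 3, 4, 5, 6, 7, 8

1 → match
2 → no match
3. 'bcccbcbcbccc' → match
4. 'bcbc' → match
5 → match
6. 'bccc' → match
7. 'bcbcbcbcbccc' → match
8 → match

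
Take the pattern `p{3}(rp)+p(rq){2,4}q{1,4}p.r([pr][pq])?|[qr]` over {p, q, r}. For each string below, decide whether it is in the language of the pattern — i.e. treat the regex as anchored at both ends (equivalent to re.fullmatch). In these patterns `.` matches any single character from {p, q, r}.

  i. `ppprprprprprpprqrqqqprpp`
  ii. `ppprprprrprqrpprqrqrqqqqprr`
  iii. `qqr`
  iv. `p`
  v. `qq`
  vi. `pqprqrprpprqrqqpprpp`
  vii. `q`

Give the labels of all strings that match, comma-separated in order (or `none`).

vii

i → no match
ii → no match
iii → no match
iv → no match
v → no match
vi → no match
vii → match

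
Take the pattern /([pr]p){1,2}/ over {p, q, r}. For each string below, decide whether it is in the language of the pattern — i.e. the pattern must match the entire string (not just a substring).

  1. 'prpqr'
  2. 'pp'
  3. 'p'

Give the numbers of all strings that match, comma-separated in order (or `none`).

2

1 → no match — must end with 'p'
2 → match
3 → no match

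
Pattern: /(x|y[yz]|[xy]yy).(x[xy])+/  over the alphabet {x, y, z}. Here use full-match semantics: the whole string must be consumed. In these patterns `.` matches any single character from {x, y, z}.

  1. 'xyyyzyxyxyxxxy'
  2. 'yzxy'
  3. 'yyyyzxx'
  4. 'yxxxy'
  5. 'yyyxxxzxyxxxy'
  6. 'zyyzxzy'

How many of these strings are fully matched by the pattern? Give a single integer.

1 → no match
2 → no match
3 → no match
4 → no match
5 → no match
6 → no match
Total matched: 0

0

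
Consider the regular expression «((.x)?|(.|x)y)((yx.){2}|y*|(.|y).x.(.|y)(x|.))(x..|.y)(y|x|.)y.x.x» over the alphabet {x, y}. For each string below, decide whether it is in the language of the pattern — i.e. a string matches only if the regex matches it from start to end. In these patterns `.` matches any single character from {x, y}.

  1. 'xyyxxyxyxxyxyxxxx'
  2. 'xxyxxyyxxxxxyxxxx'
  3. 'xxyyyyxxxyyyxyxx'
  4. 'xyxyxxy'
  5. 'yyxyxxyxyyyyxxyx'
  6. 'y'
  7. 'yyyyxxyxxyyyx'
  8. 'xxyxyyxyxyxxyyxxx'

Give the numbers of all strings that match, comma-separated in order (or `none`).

1 → match
2 → match
3 → no match
4. 'xyxyxxy' → no match — must end with 'x'
5 → match
6. 'y' → no match — must end with 'x'
7 → no match
8 → match

1, 2, 5, 8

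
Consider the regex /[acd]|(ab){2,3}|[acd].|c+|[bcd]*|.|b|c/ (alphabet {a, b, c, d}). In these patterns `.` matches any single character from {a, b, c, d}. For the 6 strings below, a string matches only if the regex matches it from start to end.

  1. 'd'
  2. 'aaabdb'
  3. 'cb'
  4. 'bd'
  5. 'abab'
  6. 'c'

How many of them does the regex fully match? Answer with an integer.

5

1. 'd' → match
2. 'aaabdb' → no match
3. 'cb' → match
4. 'bd' → match
5. 'abab' → match
6. 'c' → match
Total matched: 5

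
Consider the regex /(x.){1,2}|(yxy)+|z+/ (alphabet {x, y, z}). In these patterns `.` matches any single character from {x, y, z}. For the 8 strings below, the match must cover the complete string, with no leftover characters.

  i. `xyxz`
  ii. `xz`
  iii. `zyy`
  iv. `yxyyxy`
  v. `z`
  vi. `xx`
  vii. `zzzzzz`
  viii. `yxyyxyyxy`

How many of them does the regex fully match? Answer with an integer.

7

i → match
ii → match
iii → no match
iv → match
v → match
vi → match
vii → match
viii → match
Total matched: 7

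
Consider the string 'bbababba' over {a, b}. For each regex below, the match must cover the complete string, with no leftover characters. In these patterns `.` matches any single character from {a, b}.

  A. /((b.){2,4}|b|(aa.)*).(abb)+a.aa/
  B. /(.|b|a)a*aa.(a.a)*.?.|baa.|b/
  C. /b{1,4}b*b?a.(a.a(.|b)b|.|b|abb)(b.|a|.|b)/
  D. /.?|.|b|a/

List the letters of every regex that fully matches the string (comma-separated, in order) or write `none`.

C

A → no match — must end with 'aa'
B → no match
C → match
D → no match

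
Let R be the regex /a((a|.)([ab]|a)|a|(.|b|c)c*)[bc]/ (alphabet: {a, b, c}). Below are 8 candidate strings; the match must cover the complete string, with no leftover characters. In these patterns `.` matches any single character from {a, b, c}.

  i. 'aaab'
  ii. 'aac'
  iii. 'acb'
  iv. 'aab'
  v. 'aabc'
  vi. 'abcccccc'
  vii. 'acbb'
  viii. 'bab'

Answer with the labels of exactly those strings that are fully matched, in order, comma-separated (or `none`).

i → match
ii → match
iii → match
iv → match
v → match
vi → match
vii → match
viii → no match — must start with 'a'

i, ii, iii, iv, v, vi, vii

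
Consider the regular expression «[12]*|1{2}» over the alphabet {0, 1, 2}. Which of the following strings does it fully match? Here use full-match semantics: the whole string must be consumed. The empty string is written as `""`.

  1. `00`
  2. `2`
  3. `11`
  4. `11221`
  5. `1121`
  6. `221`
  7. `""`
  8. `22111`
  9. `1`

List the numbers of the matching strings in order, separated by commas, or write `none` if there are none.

2, 3, 4, 5, 6, 7, 8, 9

1 → no match
2 → match
3 → match
4 → match
5 → match
6 → match
7 → match
8 → match
9 → match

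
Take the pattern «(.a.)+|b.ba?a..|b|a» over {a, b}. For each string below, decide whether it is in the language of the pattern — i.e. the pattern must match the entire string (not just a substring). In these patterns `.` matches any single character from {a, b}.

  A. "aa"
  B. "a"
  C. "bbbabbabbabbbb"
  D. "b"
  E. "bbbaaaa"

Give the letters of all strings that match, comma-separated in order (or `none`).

B, D, E

A → no match
B → match
C → no match
D → match
E → match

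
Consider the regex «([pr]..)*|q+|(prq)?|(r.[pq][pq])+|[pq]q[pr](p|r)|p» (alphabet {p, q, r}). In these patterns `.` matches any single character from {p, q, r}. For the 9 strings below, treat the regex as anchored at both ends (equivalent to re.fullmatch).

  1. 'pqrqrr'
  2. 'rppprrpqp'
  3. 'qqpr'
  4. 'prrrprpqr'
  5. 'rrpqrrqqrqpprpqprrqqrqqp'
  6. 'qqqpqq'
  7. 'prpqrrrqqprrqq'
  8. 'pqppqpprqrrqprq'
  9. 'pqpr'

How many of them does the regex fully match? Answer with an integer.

6

1 → no match
2 → match
3 → match
4 → match
5 → match
6 → no match
7 → no match
8 → match
9 → match
Total matched: 6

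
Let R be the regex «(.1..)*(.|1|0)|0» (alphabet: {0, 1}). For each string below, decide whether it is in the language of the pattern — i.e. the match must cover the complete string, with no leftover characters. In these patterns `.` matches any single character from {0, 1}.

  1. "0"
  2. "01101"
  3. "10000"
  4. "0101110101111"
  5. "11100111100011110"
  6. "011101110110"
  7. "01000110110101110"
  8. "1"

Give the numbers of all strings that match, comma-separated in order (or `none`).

1. "0" → match
2. "01101" → match
3. "10000" → no match
4 → match
5 → no match
6. "011101110110" → no match
7 → match
8. "1" → match

1, 2, 4, 7, 8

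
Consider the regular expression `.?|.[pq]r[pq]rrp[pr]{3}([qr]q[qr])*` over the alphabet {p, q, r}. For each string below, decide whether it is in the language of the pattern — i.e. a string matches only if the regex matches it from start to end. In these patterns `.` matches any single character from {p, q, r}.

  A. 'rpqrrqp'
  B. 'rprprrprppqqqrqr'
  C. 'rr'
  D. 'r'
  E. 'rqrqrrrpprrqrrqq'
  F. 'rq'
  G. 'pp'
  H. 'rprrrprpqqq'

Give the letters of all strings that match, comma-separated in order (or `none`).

B, D

A. 'rpqrrqp' → no match
B → match
C. 'rr' → no match
D. 'r' → match
E → no match
F. 'rq' → no match
G. 'pp' → no match
H. 'rprrrprpqqq' → no match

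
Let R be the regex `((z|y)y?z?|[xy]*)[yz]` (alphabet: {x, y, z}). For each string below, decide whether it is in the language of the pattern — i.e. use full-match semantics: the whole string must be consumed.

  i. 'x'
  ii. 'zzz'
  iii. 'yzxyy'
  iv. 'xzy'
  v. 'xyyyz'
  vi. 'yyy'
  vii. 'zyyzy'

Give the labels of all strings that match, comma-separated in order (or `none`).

ii, v, vi

i → no match
ii → match
iii → no match
iv → no match
v → match
vi → match
vii → no match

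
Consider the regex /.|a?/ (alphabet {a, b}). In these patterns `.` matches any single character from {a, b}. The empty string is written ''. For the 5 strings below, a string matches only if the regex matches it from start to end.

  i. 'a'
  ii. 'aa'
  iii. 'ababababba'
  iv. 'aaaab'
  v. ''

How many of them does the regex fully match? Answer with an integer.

2

i. 'a' → match
ii. 'aa' → no match
iii. 'ababababba' → no match
iv. 'aaaab' → no match
v. '' → match
Total matched: 2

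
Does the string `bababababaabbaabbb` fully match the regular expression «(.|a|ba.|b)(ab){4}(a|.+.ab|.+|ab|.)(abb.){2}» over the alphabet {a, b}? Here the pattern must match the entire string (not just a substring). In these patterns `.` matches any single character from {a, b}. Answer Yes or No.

Yes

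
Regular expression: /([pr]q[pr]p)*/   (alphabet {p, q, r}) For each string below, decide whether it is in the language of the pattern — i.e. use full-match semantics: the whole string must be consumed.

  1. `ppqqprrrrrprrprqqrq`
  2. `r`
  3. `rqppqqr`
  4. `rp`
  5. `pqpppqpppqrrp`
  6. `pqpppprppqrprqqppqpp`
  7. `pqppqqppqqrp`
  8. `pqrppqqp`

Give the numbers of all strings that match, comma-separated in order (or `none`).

1 → no match
2 → no match
3 → no match
4 → no match
5 → no match
6 → no match
7 → no match
8 → no match

none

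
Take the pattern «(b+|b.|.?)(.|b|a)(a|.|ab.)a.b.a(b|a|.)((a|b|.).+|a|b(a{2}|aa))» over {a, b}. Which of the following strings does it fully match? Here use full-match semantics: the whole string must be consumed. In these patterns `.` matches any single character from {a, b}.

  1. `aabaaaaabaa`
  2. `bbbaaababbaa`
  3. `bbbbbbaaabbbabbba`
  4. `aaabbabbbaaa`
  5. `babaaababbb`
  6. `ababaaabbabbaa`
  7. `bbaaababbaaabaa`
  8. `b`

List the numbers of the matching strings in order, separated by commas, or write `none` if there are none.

3, 4, 6

1 → no match
2 → no match
3 → match
4 → match
5 → no match
6 → match
7 → no match
8 → no match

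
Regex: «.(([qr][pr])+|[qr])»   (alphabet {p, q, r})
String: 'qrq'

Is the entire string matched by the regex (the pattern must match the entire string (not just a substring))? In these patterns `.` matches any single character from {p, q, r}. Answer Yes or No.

No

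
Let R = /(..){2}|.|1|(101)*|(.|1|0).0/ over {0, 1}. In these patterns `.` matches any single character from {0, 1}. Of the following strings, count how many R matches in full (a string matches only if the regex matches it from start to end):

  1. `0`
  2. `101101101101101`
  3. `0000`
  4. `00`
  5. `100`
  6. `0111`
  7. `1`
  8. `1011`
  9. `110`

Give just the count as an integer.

8

1 → match
2 → match
3 → match
4 → no match
5 → match
6 → match
7 → match
8 → match
9 → match
Total matched: 8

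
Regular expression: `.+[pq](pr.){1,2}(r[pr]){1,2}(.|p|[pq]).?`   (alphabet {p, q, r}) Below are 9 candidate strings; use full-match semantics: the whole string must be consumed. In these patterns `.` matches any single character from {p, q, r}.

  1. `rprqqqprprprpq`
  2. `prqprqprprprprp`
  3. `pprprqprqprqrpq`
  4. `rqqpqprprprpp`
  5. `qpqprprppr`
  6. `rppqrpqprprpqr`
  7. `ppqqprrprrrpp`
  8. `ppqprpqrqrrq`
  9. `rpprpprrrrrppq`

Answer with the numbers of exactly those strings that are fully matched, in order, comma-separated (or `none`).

1, 2, 3, 4, 5, 6, 7, 9

1 → match
2 → match
3 → match
4 → match
5 → match
6 → match
7 → match
8 → no match
9 → match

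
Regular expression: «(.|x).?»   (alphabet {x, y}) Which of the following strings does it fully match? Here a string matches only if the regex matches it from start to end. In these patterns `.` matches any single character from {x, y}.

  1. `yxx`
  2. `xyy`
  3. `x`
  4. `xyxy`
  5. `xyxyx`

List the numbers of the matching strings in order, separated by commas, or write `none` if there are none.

3

1. `yxx` → no match
2. `xyy` → no match
3. `x` → match
4. `xyxy` → no match
5. `xyxyx` → no match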